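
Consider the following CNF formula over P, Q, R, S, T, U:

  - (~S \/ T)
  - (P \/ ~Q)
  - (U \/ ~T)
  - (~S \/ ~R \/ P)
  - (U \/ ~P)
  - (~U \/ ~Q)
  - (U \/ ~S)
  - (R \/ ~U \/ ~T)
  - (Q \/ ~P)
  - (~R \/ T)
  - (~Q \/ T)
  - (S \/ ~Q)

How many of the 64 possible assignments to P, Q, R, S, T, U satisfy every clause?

The models are:
  P=F Q=F R=F S=F T=F U=F
  P=F Q=F R=F S=F T=F U=T
  P=F Q=F R=T S=F T=T U=T
Count: 3.

3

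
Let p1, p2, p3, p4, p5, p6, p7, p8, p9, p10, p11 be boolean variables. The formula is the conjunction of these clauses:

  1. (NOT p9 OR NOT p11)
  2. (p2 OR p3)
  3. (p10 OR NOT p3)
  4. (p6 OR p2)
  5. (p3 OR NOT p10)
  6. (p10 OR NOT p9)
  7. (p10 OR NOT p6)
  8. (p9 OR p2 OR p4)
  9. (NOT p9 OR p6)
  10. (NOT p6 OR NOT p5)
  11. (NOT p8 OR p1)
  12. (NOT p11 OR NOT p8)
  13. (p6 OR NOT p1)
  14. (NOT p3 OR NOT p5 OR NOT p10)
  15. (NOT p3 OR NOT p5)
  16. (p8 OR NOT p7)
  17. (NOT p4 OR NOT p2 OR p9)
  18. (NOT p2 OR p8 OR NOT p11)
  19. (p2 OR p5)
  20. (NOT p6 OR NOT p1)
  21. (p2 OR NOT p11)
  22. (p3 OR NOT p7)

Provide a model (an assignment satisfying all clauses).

p1=False  p2=True  p3=True  p4=False  p5=False  p6=False  p7=False  p8=False  p9=False  p10=True  p11=False

Check each clause:
  1. (NOT p9 OR NOT p11) — NOT p11 is true.
  2. (p3 OR p2) — p2 is true.
  3. (p10 OR NOT p3) — p10 is true.
  4. (p2 OR p6) — p2 is true.
  5. (p3 OR NOT p10) — p3 is true.
  6. (NOT p9 OR p10) — p10 is true.
  7. (NOT p6 OR p10) — p10 is true.
  8. (p2 OR p4 OR p9) — p2 is true.
  9. (p6 OR NOT p9) — NOT p9 is true.
  10. (NOT p5 OR NOT p6) — NOT p6 is true.
  11. (NOT p8 OR p1) — NOT p8 is true.
  12. (NOT p8 OR NOT p11) — NOT p8 is true.
  13. (NOT p1 OR p6) — NOT p1 is true.
  14. (NOT p3 OR NOT p5 OR NOT p10) — NOT p5 is true.
  15. (NOT p5 OR NOT p3) — NOT p5 is true.
  16. (NOT p7 OR p8) — NOT p7 is true.
  17. (p9 OR NOT p2 OR NOT p4) — NOT p4 is true.
  18. (NOT p11 OR p8 OR NOT p2) — NOT p11 is true.
  19. (p5 OR p2) — p2 is true.
  20. (NOT p1 OR NOT p6) — NOT p6 is true.
  21. (p2 OR NOT p11) — p2 is true.
  22. (NOT p7 OR p3) — NOT p7 is true.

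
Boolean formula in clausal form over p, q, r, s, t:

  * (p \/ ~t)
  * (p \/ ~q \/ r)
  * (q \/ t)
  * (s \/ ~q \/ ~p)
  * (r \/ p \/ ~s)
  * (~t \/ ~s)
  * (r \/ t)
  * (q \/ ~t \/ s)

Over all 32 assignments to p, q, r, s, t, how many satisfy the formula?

Satisfying assignments:
  p=F q=T r=T s=F t=F
  p=F q=T r=T s=T t=F
  p=T q=T r=T s=T t=F
That's 3 in total.

3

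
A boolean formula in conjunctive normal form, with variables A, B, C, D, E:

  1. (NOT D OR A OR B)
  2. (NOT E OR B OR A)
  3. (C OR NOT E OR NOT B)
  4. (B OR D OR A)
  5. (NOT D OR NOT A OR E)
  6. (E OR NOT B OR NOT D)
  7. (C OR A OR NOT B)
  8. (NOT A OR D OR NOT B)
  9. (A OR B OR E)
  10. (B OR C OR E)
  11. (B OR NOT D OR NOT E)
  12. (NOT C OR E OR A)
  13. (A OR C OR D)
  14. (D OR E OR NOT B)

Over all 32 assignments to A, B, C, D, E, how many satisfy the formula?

6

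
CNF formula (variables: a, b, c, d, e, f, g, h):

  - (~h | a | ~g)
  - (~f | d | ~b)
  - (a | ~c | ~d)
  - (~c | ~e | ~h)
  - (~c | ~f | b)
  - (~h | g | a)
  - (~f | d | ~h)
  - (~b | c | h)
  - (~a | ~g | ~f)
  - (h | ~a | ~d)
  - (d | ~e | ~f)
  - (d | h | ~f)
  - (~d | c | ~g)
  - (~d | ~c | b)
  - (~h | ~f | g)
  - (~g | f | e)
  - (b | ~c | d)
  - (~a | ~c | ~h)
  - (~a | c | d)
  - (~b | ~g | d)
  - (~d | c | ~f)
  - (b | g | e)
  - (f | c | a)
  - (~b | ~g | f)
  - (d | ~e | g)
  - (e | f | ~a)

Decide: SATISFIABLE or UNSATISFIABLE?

SATISFIABLE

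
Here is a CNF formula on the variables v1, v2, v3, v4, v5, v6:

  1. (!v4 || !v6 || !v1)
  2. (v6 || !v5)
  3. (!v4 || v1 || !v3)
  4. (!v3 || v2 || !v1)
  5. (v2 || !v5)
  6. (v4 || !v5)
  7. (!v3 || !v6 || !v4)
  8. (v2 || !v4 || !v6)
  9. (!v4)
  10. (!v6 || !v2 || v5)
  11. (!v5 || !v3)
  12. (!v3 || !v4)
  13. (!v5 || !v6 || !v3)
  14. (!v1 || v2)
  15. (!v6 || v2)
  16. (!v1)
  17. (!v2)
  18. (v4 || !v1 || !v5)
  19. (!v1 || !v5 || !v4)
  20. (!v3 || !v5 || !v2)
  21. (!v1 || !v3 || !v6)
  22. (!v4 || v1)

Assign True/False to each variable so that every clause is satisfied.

(!v4) is a unit clause, so v4 = False.
The clause (!v5) is unit: v5 must be False.
(!v1) is a unit clause, so v1 = False.
(!v2) is a unit clause, so v2 = False.
The clause (!v6) is unit: v6 must be False.
v3 is now unconstrained; take v3 = False.

v1=F, v2=F, v3=F, v4=F, v5=F, v6=F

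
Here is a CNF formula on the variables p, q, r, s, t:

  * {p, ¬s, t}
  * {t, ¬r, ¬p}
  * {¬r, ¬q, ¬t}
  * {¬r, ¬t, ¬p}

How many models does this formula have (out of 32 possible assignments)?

Split on t, then p.
  t=1, p=1: remaining (q,r,s) ∈ {(0,0,0); (0,0,1); (1,0,0); (1,0,1)} — 4.
  t=1, p=0: s free; 3 ways for (q,r) × 2^1 = 6.
  t=0, p=1: remaining (q,r,s) ∈ {(0,0,0); (0,0,1); (1,0,0); (1,0,1)} — 4.
  t=0, p=0: remaining (q,r,s) ∈ {(0,0,0); (0,1,0); (1,0,0); (1,1,0)} — 4.
Total: 4 + 6 + 4 + 4 = 18.

18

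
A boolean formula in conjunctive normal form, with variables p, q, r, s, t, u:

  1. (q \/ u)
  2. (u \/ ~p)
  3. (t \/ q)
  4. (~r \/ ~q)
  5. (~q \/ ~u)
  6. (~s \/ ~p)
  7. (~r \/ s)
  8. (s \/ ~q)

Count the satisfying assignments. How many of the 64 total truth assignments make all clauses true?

Satisfying assignments:
  p=0 q=0 r=0 s=0 t=1 u=1
  p=0 q=0 r=0 s=1 t=1 u=1
  p=0 q=0 r=1 s=1 t=1 u=1
  p=0 q=1 r=0 s=1 t=0 u=0
  p=0 q=1 r=0 s=1 t=1 u=0
  p=1 q=0 r=0 s=0 t=1 u=1
That's 6 in total.

6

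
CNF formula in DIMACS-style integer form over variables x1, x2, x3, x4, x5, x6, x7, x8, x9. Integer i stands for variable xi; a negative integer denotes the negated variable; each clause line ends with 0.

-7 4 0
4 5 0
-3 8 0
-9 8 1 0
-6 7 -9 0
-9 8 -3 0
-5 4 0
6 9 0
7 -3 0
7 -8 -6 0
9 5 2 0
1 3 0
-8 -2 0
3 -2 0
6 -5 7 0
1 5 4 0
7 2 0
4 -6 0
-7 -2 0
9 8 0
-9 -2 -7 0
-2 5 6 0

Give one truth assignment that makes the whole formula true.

x1 = False, x2 = False, x3 = True, x4 = True, x5 = True, x6 = True, x7 = True, x8 = True, x9 = True

Check each clause:
  1. {¬x7, x4} — x4 is true.
  2. {x5, x4} — x4 is true.
  3. {¬x3, x8} — x8 is true.
  4. {x1, x8, ¬x9} — x8 is true.
  5. {¬x9, x7, ¬x6} — x7 is true.
  6. {¬x3, ¬x9, x8} — x8 is true.
  7. {¬x5, x4} — x4 is true.
  8. {x6, x9} — x9 is true.
  9. {x7, ¬x3} — x7 is true.
  10. {¬x8, ¬x6, x7} — x7 is true.
  11. {x9, x2, x5} — x9 is true.
  12. {x1, x3} — x3 is true.
  13. {¬x2, ¬x8} — ¬x2 is true.
  14. {x3, ¬x2} — x3 is true.
  15. {¬x5, x6, x7} — x6 is true.
  16. {x1, x5, x4} — x4 is true.
  17. {x7, x2} — x7 is true.
  18. {x4, ¬x6} — x4 is true.
  19. {¬x7, ¬x2} — ¬x2 is true.
  20. {x9, x8} — x8 is true.
  21. {¬x2, ¬x9, ¬x7} — ¬x2 is true.
  22. {x6, x5, ¬x2} — x5 is true.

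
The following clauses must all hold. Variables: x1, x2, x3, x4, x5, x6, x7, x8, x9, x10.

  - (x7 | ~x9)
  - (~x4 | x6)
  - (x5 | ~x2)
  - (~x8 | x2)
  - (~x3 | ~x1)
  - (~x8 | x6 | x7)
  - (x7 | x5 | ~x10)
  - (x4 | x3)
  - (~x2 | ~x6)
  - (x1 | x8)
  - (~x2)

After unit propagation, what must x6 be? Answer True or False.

True

Unit clause (~x2) sets x2 = False.
(x2 | ~x8) with x2 = False leaves only ~x8, so x8 = False.
(x8 | x1): since x8 = False, the clause reduces to (x1). x1 = True.
(~x1 | ~x3): since x1 = True, the clause reduces to (~x3). x3 = False.
In (x3 | x4), x3 is now false; x4 must hold, so x4 = True.
(~x4 | x6): since x4 = True, the clause reduces to (x6). x6 = True.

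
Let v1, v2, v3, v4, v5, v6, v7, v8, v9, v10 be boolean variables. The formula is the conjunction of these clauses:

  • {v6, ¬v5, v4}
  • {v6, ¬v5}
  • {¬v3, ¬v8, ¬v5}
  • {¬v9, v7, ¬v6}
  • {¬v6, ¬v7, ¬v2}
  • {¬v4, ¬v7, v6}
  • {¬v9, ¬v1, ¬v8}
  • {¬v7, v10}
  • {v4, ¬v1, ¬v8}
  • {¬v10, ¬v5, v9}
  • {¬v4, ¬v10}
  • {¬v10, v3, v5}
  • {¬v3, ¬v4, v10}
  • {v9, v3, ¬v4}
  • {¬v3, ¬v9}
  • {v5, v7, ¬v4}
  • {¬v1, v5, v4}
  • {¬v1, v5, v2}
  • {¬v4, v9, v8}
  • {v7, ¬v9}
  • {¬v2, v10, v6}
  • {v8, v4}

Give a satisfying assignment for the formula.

v1 = 0, v2 = 0, v3 = 1, v4 = 0, v5 = 0, v6 = 0, v7 = 0, v8 = 1, v9 = 0, v10 = 0

v1 occurs only negated in the remaining clauses — set v1 = False.
Try v2 = False.
Try v3 = True.
  then v9 is forced to False.
Branch on v4: take v4 = False.
  then v8 is forced to True.
  then v5 is forced to False.
The remaining clauses are satisfied by v6 = False, v7 = False, v10 = False.
Every clause has at least one true literal under this assignment.
Check each clause:
  1. {¬v5, v6, v4} — ¬v5 is true.
  2. {v6, ¬v5} — ¬v5 is true.
  3. {¬v3, ¬v8, ¬v5} — ¬v5 is true.
  4. {v7, ¬v9, ¬v6} — ¬v6 is true.
  5. {¬v2, ¬v6, ¬v7} — ¬v7 is true.
  6. {¬v4, v6, ¬v7} — ¬v7 is true.
  7. {¬v8, ¬v9, ¬v1} — ¬v1 is true.
  8. {v10, ¬v7} — ¬v7 is true.
  9. {¬v8, ¬v1, v4} — ¬v1 is true.
  10. {¬v10, ¬v5, v9} — ¬v5 is true.
  11. {¬v10, ¬v4} — ¬v4 is true.
  12. {v3, ¬v10, v5} — v3 is true.
  13. {v10, ¬v3, ¬v4} — ¬v4 is true.
  14. {¬v4, v9, v3} — v3 is true.
  15. {¬v9, ¬v3} — ¬v9 is true.
  16. {¬v4, v7, v5} — ¬v4 is true.
  17. {¬v1, v5, v4} — ¬v1 is true.
  18. {v5, ¬v1, v2} — ¬v1 is true.
  19. {v9, v8, ¬v4} — v8 is true.
  20. {¬v9, v7} — ¬v9 is true.
  21. {v6, v10, ¬v2} — ¬v2 is true.
  22. {v8, v4} — v8 is true.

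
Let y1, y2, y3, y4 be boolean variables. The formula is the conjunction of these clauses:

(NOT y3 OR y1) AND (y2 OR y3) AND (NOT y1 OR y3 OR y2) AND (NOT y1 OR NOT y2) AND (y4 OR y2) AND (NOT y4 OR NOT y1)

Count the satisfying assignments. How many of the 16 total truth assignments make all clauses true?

Satisfying assignments:
  y1=F y2=T y3=F y4=F
  y1=F y2=T y3=F y4=T
Count: 2.

2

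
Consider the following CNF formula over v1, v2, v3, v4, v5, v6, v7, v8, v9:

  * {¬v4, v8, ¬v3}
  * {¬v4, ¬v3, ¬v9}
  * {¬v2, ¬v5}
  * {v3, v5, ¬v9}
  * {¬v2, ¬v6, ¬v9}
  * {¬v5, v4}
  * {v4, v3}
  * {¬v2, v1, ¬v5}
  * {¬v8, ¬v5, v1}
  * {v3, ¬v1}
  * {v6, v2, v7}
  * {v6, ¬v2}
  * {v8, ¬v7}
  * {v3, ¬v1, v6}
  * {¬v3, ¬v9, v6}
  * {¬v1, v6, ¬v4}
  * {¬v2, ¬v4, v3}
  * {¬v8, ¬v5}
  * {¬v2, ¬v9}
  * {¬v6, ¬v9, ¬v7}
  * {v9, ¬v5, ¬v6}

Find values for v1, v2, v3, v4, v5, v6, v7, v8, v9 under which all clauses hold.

Branch on v1: take v1 = True.
  then v3 is forced to True.
Branch on v2: take v2 = True.
  then v5 is forced to False.
  then v6 is forced to True.
  then v9 is forced to False.
The remaining clauses are satisfied by v4 = True, v7 = True, v8 = True.

v1 = T, v2 = T, v3 = T, v4 = T, v5 = F, v6 = T, v7 = T, v8 = T, v9 = F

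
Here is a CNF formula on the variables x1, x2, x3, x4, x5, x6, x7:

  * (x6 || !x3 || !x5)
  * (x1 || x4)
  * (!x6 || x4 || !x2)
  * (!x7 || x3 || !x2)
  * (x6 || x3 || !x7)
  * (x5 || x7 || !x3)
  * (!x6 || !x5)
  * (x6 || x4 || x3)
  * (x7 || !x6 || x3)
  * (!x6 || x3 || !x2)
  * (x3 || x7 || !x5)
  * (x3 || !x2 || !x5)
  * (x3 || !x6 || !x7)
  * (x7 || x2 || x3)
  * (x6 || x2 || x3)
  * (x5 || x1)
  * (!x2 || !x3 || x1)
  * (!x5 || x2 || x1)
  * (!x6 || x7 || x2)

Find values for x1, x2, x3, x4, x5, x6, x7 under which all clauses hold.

x1=1, x2=1, x3=0, x4=1, x5=0, x6=0, x7=0

Check each clause:
  1. (!x3 || x6 || !x5) — !x5 is true.
  2. (x4 || x1) — x1 is true.
  3. (x4 || !x2 || !x6) — !x6 is true.
  4. (!x2 || !x7 || x3) — !x7 is true.
  5. (!x7 || x6 || x3) — !x7 is true.
  6. (!x3 || x5 || x7) — !x3 is true.
  7. (!x6 || !x5) — !x6 is true.
  8. (x4 || x6 || x3) — x4 is true.
  9. (x7 || x3 || !x6) — !x6 is true.
  10. (x3 || !x6 || !x2) — !x6 is true.
  11. (!x5 || x3 || x7) — !x5 is true.
  12. (!x2 || !x5 || x3) — !x5 is true.
  13. (x3 || !x7 || !x6) — !x7 is true.
  14. (x2 || x3 || x7) — x2 is true.
  15. (x6 || x3 || x2) — x2 is true.
  16. (x1 || x5) — x1 is true.
  17. (!x2 || !x3 || x1) — x1 is true.
  18. (x2 || !x5 || x1) — x1 is true.
  19. (!x6 || x2 || x7) — x2 is true.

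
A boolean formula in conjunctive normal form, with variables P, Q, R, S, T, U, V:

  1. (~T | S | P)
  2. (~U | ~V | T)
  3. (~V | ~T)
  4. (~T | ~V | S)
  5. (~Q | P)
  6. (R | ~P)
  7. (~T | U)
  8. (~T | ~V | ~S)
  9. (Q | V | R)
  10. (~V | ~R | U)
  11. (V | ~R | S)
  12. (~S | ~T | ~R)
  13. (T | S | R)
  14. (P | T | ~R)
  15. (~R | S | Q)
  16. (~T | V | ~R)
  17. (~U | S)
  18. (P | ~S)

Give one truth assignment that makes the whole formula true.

Try P = True.
  then R is forced to True.
Branch on Q: take Q = True.
Set S = True and propagate.
  then T is forced to False.
The remaining clauses are satisfied by U = True, V = False.
Every clause has at least one true literal under this assignment.

P=True, Q=True, R=True, S=True, T=False, U=True, V=False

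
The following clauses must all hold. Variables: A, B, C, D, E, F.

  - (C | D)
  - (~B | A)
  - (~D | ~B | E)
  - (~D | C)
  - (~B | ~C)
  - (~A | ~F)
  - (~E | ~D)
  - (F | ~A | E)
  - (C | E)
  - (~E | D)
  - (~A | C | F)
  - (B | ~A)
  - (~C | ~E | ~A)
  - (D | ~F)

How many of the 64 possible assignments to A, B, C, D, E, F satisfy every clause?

The models are:
  A=0 B=0 C=1 D=0 E=0 F=0
  A=0 B=0 C=1 D=1 E=0 F=0
  A=0 B=0 C=1 D=1 E=0 F=1
That's 3 in total.

3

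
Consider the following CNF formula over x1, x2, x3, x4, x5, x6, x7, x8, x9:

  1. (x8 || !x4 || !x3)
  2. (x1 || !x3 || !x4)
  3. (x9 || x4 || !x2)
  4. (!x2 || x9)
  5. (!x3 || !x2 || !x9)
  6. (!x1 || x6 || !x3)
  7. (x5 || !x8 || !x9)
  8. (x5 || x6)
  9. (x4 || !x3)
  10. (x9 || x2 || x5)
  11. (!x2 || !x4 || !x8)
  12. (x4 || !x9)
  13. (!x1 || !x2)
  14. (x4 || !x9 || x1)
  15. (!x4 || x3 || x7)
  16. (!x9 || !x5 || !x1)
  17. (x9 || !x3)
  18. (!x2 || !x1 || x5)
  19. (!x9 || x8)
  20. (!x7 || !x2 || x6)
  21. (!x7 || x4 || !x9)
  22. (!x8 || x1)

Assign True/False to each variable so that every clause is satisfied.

x1 = T, x2 = F, x3 = F, x4 = F, x5 = T, x6 = F, x7 = F, x8 = T, x9 = F

Branch on x1: take x1 = True.
  then x2 is forced to False.
The remaining clauses are satisfied by x3 = False, x4 = False, x5 = True, x6 = False, x7 = False, x8 = True, x9 = False.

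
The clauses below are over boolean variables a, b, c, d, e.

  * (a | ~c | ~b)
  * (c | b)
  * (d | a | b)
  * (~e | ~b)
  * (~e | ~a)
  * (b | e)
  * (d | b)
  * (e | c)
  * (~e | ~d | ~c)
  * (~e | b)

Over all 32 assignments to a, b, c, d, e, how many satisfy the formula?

Satisfying assignments:
  a=T b=T c=T d=F e=F
  a=T b=T c=T d=T e=F
Count: 2.

2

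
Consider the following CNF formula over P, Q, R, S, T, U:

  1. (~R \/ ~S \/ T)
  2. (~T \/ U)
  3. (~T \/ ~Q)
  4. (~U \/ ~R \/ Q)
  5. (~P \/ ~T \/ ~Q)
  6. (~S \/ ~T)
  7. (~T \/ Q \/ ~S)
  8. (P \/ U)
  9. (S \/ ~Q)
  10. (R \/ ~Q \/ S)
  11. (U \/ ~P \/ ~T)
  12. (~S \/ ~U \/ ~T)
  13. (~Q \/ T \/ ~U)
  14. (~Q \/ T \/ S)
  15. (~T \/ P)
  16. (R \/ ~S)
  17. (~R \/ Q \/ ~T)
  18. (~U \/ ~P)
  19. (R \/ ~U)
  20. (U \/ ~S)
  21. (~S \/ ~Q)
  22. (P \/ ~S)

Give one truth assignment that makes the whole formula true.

Branch on P: take P = True.
  then U is forced to False.
  then T is forced to False.
  then S is forced to False.
  then Q is forced to False.
R is now unconstrained; take R = True.

P = 1, Q = 0, R = 1, S = 0, T = 0, U = 0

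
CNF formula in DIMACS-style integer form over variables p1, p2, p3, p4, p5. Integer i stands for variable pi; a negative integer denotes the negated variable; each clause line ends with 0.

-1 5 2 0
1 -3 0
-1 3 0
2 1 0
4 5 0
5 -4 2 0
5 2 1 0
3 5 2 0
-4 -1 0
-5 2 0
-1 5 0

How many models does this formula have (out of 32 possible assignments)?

4

Satisfying assignments:
  p1=0 p2=1 p3=0 p4=0 p5=1
  p1=0 p2=1 p3=0 p4=1 p5=0
  p1=0 p2=1 p3=0 p4=1 p5=1
  p1=1 p2=1 p3=1 p4=0 p5=1
That's 4 in total.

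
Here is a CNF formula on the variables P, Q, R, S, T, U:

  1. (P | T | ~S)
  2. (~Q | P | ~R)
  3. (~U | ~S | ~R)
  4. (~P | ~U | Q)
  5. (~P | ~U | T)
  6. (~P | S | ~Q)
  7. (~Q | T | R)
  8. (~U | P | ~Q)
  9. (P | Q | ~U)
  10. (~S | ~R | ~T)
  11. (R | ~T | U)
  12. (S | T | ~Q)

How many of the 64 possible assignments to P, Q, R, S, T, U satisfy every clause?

10

Split on P, then Q.
  P=T, Q=T: remaining (R,S,T,U) ∈ {(F,T,T,T); (T,T,F,F)} — 2.
  P=T, Q=F: 5 of the 16 assignments to (R,S,T,U) work.
  P=F, Q=T: a clause becomes empty — 0.
  P=F, Q=F: remaining (R,S,T,U) ∈ {(F,F,F,F); (T,F,F,F); (T,F,T,F)} — 3.
Total: 2 + 5 + 0 + 3 = 10.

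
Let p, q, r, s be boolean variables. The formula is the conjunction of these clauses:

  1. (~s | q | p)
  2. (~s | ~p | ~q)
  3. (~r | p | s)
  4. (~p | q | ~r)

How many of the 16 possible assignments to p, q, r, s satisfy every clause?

8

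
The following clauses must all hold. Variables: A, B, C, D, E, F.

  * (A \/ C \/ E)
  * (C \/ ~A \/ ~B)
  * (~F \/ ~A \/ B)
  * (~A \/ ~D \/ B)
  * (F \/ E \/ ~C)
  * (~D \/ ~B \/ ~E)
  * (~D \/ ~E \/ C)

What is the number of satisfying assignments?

21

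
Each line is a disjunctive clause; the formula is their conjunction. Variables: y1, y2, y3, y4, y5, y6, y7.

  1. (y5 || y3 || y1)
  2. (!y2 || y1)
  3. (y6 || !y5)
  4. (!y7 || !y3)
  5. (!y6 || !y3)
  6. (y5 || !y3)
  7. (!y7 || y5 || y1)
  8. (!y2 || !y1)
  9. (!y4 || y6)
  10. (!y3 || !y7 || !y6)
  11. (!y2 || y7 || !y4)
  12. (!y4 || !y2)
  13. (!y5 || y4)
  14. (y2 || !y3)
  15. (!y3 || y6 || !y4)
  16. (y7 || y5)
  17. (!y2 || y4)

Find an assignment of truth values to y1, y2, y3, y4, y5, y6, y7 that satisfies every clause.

Set y1 = False and propagate.
  then y2 is forced to False.
  then y3 is forced to False.
  then y5 is forced to True.
  then y6 is forced to True.
  then y4 is forced to True.
y7 is now unconstrained; take y7 = True.

y1 = F, y2 = F, y3 = F, y4 = T, y5 = T, y6 = T, y7 = T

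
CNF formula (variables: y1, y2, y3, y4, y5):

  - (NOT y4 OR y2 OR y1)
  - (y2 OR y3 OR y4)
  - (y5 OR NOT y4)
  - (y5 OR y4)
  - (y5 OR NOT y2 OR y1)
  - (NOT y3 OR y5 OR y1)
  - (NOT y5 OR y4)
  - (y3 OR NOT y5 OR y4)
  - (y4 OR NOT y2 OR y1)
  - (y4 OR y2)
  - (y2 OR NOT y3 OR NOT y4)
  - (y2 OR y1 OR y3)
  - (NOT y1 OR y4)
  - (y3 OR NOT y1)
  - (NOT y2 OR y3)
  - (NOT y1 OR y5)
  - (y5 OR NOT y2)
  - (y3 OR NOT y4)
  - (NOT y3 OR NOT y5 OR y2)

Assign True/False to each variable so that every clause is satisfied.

Set y1 = False and propagate.
Branch on y2: take y2 = True.
  then y5 is forced to True.
  then y4 is forced to True.
  then y3 is forced to True.

y1=F  y2=T  y3=T  y4=T  y5=T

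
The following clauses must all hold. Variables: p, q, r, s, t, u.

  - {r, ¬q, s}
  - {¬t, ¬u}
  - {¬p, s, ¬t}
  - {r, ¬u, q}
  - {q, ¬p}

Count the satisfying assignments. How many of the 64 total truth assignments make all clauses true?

27

Case analysis on q and p:
  q=1, p=1: 8 of the 16 assignments to (r,s,t,u) work.
  q=1, p=0: 9 of the 16 assignments to (r,s,t,u) work.
  q=0, p=1: a clause becomes empty — 0.
  q=0, p=0: s free; 5 ways for (r,t,u) × 2^1 = 10.
Total: 8 + 9 + 0 + 10 = 27.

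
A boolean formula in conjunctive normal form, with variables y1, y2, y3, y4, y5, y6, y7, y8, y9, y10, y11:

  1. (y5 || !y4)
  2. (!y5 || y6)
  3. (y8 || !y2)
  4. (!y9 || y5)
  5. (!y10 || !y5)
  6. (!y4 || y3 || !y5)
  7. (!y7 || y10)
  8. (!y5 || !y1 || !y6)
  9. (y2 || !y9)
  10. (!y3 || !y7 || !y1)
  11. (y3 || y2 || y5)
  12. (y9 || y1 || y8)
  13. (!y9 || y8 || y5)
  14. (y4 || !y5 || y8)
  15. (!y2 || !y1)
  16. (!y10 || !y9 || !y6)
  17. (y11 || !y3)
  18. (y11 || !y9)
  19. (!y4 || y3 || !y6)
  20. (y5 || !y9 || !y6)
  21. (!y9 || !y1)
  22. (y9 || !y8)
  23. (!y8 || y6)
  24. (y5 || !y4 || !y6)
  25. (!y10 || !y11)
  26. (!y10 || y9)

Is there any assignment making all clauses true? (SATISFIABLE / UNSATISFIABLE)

Pure literal: y7 appears only negated; assign y7 = False.
Try y1 = False.
Set y2 = True and propagate.
  then y8 is forced to True.
  then y9 is forced to True.
  then y5 is forced to True.
  then y6 is forced to True.
  then y10 is forced to False.
  then y11 is forced to True.
For the remaining variables, y3 = True, y4 = True works.
So y1 = F, y2 = T, y3 = T, y4 = T, y5 = T, y6 = T, y7 = F, y8 = T, y9 = T, y10 = F, y11 = T is a satisfying assignment.

SATISFIABLE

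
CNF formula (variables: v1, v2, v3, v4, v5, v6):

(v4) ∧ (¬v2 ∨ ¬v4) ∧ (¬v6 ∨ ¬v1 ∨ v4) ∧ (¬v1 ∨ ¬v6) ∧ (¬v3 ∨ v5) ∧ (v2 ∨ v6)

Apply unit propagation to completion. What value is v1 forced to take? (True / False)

(v4) stands alone — v4 = True.
(¬v2 ∨ ¬v4): since v4 = True, the clause reduces to (¬v2). v2 = False.
(v2 ∨ v6) with v2 = False leaves only v6, so v6 = True.
(¬v1 ∨ ¬v6): since v6 = True, the clause reduces to (¬v1). v1 = False.

False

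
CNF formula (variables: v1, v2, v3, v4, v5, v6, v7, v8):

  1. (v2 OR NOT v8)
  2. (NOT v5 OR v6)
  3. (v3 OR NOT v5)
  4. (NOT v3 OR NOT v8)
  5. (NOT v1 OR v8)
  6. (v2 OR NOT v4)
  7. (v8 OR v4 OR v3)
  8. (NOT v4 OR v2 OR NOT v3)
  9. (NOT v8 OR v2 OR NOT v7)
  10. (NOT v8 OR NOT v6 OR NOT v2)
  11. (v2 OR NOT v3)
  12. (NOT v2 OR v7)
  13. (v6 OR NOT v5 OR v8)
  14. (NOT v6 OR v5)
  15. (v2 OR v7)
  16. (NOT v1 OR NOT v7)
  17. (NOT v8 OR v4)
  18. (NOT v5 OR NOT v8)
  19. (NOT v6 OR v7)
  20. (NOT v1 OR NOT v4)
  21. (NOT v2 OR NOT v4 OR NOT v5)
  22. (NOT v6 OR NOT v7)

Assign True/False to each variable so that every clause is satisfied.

v1 = False, v2 = True, v3 = True, v4 = False, v5 = False, v6 = False, v7 = True, v8 = False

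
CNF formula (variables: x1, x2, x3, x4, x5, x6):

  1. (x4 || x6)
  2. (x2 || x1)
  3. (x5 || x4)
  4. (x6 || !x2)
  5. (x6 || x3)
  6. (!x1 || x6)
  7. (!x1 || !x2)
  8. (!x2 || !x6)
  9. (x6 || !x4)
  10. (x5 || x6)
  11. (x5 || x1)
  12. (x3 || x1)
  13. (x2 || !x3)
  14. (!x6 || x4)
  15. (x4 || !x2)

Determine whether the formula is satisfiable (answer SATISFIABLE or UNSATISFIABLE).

SATISFIABLE

x5 occurs only positively in the remaining clauses — set x5 = True.
Branch on x1: take x1 = True.
  then x6 is forced to True.
  then x2 is forced to False.
  then x3 is forced to False.
  then x4 is forced to True.
So x1=T, x2=F, x3=F, x4=T, x5=T, x6=T is a satisfying assignment.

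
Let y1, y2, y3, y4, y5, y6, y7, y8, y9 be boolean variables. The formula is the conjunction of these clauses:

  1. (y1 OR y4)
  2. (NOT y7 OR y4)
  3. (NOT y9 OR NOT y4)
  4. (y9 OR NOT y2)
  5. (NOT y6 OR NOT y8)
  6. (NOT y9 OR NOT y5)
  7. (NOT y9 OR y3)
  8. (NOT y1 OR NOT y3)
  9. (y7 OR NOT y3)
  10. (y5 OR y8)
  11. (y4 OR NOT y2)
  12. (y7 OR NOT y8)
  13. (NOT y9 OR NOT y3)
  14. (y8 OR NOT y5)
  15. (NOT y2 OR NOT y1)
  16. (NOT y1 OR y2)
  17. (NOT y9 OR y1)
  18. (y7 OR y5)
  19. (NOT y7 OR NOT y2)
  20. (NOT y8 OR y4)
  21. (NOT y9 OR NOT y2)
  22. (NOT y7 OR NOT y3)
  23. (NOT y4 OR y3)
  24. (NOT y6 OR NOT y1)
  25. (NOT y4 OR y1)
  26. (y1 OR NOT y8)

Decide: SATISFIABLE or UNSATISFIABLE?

y1 = True:
  propagation gives y3=False, y9=False, y2=False; an empty clause results — contradiction.
y1 = False:
  propagation gives y4=True; an empty clause results — contradiction.
Every branch closes, so no satisfying assignment exists.

UNSATISFIABLE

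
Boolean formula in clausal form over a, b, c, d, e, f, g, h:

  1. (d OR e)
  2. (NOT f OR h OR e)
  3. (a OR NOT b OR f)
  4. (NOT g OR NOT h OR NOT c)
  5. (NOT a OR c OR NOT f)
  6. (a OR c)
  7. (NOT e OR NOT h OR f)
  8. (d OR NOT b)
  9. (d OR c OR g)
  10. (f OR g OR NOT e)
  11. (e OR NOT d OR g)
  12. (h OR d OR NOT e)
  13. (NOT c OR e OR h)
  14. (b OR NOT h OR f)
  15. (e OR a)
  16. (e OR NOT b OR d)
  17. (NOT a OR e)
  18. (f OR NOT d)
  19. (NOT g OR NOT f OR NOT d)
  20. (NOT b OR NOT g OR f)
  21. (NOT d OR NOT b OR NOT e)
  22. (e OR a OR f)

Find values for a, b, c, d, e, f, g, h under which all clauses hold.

Branch on a: take a = True.
  then e is forced to True.
The remaining clauses are satisfied by b = False, c = True, d = True, f = True, g = False, h = False.

a = True  b = False  c = True  d = True  e = True  f = True  g = False  h = False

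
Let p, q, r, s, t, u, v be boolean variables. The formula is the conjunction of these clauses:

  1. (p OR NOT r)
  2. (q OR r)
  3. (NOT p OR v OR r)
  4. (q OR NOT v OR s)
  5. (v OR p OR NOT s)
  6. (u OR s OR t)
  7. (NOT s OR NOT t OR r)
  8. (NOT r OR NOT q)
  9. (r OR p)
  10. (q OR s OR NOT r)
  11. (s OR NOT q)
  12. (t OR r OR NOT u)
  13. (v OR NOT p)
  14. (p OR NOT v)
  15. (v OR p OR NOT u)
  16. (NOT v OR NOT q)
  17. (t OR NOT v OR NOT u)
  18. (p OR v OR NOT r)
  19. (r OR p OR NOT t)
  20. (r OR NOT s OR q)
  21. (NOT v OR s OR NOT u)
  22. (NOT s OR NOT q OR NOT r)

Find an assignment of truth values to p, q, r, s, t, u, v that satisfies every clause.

p = True, q = False, r = True, s = True, t = False, u = False, v = True

Branch on p: take p = True.
  then v is forced to True.
  then q is forced to False.
  then r is forced to True.
  then s is forced to True.
Try t = False.
  then u is forced to False.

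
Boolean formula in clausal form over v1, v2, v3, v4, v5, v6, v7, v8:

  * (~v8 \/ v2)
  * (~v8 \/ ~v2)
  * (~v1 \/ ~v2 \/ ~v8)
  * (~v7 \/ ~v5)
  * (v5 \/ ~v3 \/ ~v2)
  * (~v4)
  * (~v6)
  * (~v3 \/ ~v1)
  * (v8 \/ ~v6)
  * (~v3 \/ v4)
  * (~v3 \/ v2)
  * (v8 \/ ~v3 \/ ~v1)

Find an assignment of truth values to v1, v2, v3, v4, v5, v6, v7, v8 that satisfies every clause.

Unit propagation: (~v4) forces v4 = False.
Unit propagation: (~v6) forces v6 = False.
The clause (~v3) is unit: v3 must be False.
v1 occurs only negated in the remaining clauses — set v1 = False.
Pure literal: v5 appears only negated; assign v5 = False.
Branch on v2: take v2 = False.
  then v8 is forced to False.
v7 is now unconstrained; take v7 = False.

v1=F, v2=F, v3=F, v4=F, v5=F, v6=F, v7=F, v8=F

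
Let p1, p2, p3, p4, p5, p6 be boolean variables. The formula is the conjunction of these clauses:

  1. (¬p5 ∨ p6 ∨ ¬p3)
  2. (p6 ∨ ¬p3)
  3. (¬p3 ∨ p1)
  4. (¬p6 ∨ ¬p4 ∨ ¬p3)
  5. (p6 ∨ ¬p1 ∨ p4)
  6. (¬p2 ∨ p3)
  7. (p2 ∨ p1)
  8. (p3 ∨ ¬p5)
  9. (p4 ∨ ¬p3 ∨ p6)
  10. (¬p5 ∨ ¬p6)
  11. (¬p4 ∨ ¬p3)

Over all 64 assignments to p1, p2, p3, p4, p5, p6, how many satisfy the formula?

5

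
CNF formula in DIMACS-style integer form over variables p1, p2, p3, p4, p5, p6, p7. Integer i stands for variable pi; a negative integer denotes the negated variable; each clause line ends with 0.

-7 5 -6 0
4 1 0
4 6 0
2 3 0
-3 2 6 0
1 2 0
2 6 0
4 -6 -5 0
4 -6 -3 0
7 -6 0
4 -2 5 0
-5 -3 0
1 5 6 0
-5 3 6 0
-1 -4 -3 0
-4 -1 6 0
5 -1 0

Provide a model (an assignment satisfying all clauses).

Branch on p1: take p1 = False.
  then p4 is forced to True.
  then p2 is forced to True.
Try p3 = False.
For the remaining variables, p5 = True, p6 = True, p7 = True works.

p1=False, p2=True, p3=False, p4=True, p5=True, p6=True, p7=True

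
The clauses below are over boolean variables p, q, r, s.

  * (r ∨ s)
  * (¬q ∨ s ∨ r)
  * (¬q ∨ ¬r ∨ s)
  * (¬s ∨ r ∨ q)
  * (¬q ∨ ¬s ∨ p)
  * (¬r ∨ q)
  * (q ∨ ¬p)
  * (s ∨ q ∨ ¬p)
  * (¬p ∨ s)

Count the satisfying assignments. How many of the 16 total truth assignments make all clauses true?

2

The models are:
  p=T q=T r=F s=T
  p=T q=T r=T s=T
That's 2 in total.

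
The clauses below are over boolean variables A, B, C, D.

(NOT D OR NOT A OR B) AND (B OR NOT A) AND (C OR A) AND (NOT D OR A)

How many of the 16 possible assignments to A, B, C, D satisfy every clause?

6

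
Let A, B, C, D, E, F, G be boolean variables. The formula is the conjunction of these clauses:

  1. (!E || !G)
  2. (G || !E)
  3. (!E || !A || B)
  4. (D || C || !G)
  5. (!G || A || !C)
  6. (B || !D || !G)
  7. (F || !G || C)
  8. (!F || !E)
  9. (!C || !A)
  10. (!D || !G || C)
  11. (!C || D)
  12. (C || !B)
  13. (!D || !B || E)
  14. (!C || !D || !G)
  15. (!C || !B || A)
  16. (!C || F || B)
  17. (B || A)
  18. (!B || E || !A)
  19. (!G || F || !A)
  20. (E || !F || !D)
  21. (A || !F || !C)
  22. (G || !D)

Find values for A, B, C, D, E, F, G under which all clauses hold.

A = True, B = False, C = False, D = False, E = False, F = True, G = False

Check each clause:
  1. (!G || !E) — !G is true.
  2. (G || !E) — !E is true.
  3. (!A || B || !E) — !E is true.
  4. (!G || C || D) — !G is true.
  5. (!C || !G || A) — A is true.
  6. (!G || !D || B) — !G is true.
  7. (!G || F || C) — !G is true.
  8. (!E || !F) — !E is true.
  9. (!C || !A) — !C is true.
  10. (!D || !G || C) — !G is true.
  11. (D || !C) — !C is true.
  12. (C || !B) — !B is true.
  13. (!D || E || !B) — !D is true.
  14. (!G || !C || !D) — !G is true.
  15. (A || !B || !C) — A is true.
  16. (!C || F || B) — !C is true.
  17. (A || B) — A is true.
  18. (!A || !B || E) — !B is true.
  19. (!A || F || !G) — !G is true.
  20. (!D || !F || E) — !D is true.
  21. (!C || !F || A) — A is true.
  22. (!D || G) — !D is true.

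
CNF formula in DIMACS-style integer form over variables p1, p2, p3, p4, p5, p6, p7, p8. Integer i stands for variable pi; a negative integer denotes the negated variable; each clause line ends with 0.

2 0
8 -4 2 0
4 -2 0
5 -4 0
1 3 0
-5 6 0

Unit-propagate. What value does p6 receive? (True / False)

(p2) is a unit clause: p2 = True.
In (p4 || !p2), !p2 is now false; p4 must hold, so p4 = True.
In (p5 || !p4), !p4 is now false; p5 must hold, so p5 = True.
(!p5 || p6) with p5 = True leaves only p6, so p6 = True.

True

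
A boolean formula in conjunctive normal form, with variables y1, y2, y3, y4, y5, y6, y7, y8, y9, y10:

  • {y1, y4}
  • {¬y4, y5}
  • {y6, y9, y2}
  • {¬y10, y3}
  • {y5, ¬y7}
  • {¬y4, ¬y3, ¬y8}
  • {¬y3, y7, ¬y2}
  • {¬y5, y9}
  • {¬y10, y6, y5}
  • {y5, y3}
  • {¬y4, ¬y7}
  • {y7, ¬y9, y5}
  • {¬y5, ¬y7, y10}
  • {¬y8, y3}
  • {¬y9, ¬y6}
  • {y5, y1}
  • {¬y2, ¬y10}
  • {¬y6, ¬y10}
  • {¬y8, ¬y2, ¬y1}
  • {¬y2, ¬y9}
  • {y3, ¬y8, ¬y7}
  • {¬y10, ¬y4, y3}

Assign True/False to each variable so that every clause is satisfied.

y1=1, y2=0, y3=1, y4=0, y5=1, y6=0, y7=1, y8=1, y9=1, y10=1

Check each clause:
  1. {y4, y1} — y1 is true.
  2. {y5, ¬y4} — ¬y4 is true.
  3. {y2, y9, y6} — y9 is true.
  4. {¬y10, y3} — y3 is true.
  5. {¬y7, y5} — y5 is true.
  6. {¬y4, ¬y3, ¬y8} — ¬y4 is true.
  7. {¬y2, y7, ¬y3} — ¬y2 is true.
  8. {¬y5, y9} — y9 is true.
  9. {y5, y6, ¬y10} — y5 is true.
  10. {y3, y5} — y3 is true.
  11. {¬y4, ¬y7} — ¬y4 is true.
  12. {y7, ¬y9, y5} — y7 is true.
  13. {¬y7, ¬y5, y10} — y10 is true.
  14. {¬y8, y3} — y3 is true.
  15. {¬y6, ¬y9} — ¬y6 is true.
  16. {y5, y1} — y1 is true.
  17. {¬y10, ¬y2} — ¬y2 is true.
  18. {¬y6, ¬y10} — ¬y6 is true.
  19. {¬y8, ¬y2, ¬y1} — ¬y2 is true.
  20. {¬y2, ¬y9} — ¬y2 is true.
  21. {y3, ¬y8, ¬y7} — y3 is true.
  22. {y3, ¬y10, ¬y4} — y3 is true.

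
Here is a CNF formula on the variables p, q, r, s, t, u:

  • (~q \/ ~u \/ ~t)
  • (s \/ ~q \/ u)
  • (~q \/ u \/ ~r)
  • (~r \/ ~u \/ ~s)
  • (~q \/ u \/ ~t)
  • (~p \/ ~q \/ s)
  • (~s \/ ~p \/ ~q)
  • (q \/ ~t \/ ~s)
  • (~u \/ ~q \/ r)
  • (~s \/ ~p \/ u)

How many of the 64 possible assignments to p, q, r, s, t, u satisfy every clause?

22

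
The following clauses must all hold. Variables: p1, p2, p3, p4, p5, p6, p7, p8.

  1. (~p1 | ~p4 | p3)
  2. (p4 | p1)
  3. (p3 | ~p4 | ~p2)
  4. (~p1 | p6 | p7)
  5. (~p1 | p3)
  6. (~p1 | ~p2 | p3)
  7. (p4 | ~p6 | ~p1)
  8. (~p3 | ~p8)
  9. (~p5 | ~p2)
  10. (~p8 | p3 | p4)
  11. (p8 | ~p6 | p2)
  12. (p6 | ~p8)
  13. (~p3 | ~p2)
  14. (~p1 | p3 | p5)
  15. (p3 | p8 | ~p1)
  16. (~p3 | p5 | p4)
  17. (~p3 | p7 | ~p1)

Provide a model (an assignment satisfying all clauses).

p1 = True  p2 = False  p3 = True  p4 = True  p5 = False  p6 = False  p7 = True  p8 = False

Check each clause:
  1. (p3 | ~p4 | ~p1) — p3 is true.
  2. (p1 | p4) — p1 is true.
  3. (~p2 | p3 | ~p4) — p3 is true.
  4. (p7 | p6 | ~p1) — p7 is true.
  5. (~p1 | p3) — p3 is true.
  6. (~p1 | p3 | ~p2) — p3 is true.
  7. (~p1 | ~p6 | p4) — ~p6 is true.
  8. (~p8 | ~p3) — ~p8 is true.
  9. (~p5 | ~p2) — ~p5 is true.
  10. (~p8 | p3 | p4) — ~p8 is true.
  11. (~p6 | p8 | p2) — ~p6 is true.
  12. (~p8 | p6) — ~p8 is true.
  13. (~p3 | ~p2) — ~p2 is true.
  14. (p3 | p5 | ~p1) — p3 is true.
  15. (p8 | ~p1 | p3) — p3 is true.
  16. (p5 | p4 | ~p3) — p4 is true.
  17. (~p1 | ~p3 | p7) — p7 is true.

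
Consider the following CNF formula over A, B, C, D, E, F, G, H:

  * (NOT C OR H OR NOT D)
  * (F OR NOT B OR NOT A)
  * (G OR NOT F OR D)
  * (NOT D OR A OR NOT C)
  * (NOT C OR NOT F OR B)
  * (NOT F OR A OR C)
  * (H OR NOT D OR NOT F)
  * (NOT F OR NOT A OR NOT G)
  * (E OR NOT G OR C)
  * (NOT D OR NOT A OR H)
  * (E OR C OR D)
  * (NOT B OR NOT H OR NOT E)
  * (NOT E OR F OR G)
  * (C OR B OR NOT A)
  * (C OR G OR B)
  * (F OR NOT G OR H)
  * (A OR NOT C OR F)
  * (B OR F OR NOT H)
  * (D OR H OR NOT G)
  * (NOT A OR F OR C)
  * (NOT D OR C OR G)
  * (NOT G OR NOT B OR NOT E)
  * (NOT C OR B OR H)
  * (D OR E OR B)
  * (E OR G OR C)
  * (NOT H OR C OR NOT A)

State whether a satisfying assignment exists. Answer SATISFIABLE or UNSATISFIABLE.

Try A = True.
The remaining clauses are satisfied by B = True, C = True, D = True, E = False, F = True, G = False, H = True.
Every clause has at least one true literal under this assignment.
So A=True, B=True, C=True, D=True, E=False, F=True, G=False, H=True is a satisfying assignment.

SATISFIABLE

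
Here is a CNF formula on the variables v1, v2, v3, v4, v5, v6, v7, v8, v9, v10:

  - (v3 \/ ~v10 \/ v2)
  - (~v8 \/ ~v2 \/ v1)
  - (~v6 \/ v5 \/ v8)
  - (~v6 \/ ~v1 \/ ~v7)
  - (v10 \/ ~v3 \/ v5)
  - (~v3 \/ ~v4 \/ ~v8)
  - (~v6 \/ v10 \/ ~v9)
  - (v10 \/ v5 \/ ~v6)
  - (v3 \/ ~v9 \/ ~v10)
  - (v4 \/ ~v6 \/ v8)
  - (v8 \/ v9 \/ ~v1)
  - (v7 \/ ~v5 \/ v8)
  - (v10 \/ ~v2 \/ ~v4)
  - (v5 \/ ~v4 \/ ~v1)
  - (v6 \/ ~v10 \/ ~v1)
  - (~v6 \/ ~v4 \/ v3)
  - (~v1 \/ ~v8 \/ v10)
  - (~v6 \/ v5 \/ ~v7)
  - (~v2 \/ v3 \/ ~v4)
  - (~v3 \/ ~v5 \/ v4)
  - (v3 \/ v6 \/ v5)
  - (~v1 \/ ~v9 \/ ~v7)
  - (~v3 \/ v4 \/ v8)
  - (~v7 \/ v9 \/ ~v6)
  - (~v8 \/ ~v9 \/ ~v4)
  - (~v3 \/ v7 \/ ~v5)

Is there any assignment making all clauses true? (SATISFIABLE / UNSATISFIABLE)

Set v1 = False and propagate.
Try v2 = True.
  then v8 is forced to False.
The remaining clauses are satisfied by v3 = False, v4 = False, v5 = True, v6 = False, v7 = True, v9 = False, v10 = False.
Every clause has at least one true literal under this assignment.
So v1 = F  v2 = T  v3 = F  v4 = F  v5 = T  v6 = F  v7 = T  v8 = F  v9 = F  v10 = F is a satisfying assignment.

SATISFIABLE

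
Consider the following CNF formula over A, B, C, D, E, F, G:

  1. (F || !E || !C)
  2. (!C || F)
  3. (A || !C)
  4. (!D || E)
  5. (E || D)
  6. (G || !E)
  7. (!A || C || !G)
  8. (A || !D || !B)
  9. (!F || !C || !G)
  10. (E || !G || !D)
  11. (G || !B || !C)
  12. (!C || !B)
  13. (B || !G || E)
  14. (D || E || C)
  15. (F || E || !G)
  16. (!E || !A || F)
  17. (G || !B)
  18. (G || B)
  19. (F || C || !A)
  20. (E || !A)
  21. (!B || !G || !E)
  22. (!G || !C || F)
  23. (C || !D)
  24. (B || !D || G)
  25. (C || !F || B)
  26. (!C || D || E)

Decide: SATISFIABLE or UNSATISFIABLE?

SATISFIABLE

Branch on A: take A = False.
  then C is forced to False.
  then D is forced to False.
  then E is forced to True.
  then G is forced to True.
  then B is forced to False.
  then F is forced to False.
So A=0  B=0  C=0  D=0  E=1  F=0  G=1 is a satisfying assignment.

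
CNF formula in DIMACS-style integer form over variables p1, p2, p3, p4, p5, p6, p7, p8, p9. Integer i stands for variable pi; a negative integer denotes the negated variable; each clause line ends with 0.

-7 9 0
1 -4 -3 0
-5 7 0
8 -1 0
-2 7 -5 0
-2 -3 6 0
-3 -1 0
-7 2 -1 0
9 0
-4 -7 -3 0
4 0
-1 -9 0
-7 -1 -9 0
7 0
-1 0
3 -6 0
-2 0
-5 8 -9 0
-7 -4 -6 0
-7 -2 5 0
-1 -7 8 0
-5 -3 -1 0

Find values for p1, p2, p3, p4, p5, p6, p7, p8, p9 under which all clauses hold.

p1=F  p2=F  p3=F  p4=T  p5=F  p6=F  p7=T  p8=F  p9=T

Check each clause:
  1. (NOT p7 OR p9) — p9 is true.
  2. (NOT p4 OR p1 OR NOT p3) — NOT p3 is true.
  3. (NOT p5 OR p7) — NOT p5 is true.
  4. (p8 OR NOT p1) — NOT p1 is true.
  5. (p7 OR NOT p5 OR NOT p2) — NOT p5 is true.
  6. (NOT p3 OR NOT p2 OR p6) — NOT p3 is true.
  7. (NOT p1 OR NOT p3) — NOT p3 is true.
  8. (NOT p7 OR NOT p1 OR p2) — NOT p1 is true.
  9. (p9) — p9 is true.
  10. (NOT p7 OR NOT p3 OR NOT p4) — NOT p3 is true.
  11. (p4) — p4 is true.
  12. (NOT p9 OR NOT p1) — NOT p1 is true.
  13. (NOT p7 OR NOT p1 OR NOT p9) — NOT p1 is true.
  14. (p7) — p7 is true.
  15. (NOT p1) — NOT p1 is true.
  16. (NOT p6 OR p3) — NOT p6 is true.
  17. (NOT p2) — NOT p2 is true.
  18. (p8 OR NOT p9 OR NOT p5) — NOT p5 is true.
  19. (NOT p6 OR NOT p7 OR NOT p4) — NOT p6 is true.
  20. (p5 OR NOT p2 OR NOT p7) — NOT p2 is true.
  21. (p8 OR NOT p1 OR NOT p7) — NOT p1 is true.
  22. (NOT p3 OR NOT p5 OR NOT p1) — NOT p5 is true.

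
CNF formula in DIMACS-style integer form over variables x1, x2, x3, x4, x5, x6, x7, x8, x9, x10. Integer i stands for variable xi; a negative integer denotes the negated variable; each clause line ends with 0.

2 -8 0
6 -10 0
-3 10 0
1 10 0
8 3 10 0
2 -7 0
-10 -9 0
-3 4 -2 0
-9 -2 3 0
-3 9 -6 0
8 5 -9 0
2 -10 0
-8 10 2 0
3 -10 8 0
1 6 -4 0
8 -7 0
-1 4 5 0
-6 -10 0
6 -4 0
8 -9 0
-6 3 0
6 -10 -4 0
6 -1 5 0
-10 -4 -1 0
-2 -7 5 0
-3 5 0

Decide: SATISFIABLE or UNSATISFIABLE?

x5 occurs only positively in the remaining clauses — set x5 = True.
Try x1 = True.
For the remaining variables, x2 = True, x3 = False, x4 = False, x6 = False, x7 = True, x8 = True, x9 = False, x10 = False works.
So x1 = True, x2 = True, x3 = False, x4 = False, x5 = True, x6 = False, x7 = True, x8 = True, x9 = False, x10 = False is a satisfying assignment.

SATISFIABLE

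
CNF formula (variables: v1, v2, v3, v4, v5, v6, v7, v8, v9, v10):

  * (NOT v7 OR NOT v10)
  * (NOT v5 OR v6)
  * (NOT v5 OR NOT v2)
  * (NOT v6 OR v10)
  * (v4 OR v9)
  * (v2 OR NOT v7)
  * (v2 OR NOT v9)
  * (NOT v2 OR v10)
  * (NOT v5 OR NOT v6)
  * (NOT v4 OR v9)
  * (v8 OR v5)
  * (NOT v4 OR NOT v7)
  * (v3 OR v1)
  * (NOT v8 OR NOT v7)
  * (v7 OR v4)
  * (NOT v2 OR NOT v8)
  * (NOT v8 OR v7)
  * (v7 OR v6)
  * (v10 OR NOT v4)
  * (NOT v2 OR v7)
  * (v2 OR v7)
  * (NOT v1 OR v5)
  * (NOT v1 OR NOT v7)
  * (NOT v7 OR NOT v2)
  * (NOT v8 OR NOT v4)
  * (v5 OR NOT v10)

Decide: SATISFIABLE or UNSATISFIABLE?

v7 = True:
  propagation gives v10=False, v6=False, v5=False, v2=True; an empty clause results — contradiction.
v7 = False:
  propagation gives v4=True, v9=True, v2=True; an empty clause results — contradiction.
Every branch closes, so no satisfying assignment exists.

UNSATISFIABLE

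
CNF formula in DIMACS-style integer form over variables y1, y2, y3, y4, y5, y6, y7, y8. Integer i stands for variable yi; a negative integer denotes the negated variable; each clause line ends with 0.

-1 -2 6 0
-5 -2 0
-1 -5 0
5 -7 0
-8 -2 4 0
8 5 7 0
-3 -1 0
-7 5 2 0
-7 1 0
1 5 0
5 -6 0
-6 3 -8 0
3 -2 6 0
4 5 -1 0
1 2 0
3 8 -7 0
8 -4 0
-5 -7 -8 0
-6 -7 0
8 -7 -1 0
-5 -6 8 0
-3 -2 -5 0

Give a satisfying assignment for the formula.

Set y1 = True and propagate.
  then y5 is forced to False.
  then y7 is forced to False.
  then y8 is forced to True.
  then y3 is forced to False.
  then y6 is forced to False.
  then y2 is forced to False.
  then y4 is forced to True.

y1 = T, y2 = F, y3 = F, y4 = T, y5 = F, y6 = F, y7 = F, y8 = T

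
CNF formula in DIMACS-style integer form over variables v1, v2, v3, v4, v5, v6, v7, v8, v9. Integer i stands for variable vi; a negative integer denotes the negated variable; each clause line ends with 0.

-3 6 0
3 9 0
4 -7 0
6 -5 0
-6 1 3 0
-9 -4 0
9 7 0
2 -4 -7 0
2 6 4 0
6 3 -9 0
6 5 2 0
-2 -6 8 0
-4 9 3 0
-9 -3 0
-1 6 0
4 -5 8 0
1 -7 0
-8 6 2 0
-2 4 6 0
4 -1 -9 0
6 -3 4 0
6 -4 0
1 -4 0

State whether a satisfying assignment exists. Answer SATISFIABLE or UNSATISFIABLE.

Set v1 = True and propagate.
  then v6 is forced to True.
Branch on v2: take v2 = True.
  then v8 is forced to True.
The remaining clauses are satisfied by v3 = True, v4 = True, v5 = False, v7 = True, v9 = False.
So v1=True, v2=True, v3=True, v4=True, v5=False, v6=True, v7=True, v8=True, v9=False is a satisfying assignment.

SATISFIABLE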